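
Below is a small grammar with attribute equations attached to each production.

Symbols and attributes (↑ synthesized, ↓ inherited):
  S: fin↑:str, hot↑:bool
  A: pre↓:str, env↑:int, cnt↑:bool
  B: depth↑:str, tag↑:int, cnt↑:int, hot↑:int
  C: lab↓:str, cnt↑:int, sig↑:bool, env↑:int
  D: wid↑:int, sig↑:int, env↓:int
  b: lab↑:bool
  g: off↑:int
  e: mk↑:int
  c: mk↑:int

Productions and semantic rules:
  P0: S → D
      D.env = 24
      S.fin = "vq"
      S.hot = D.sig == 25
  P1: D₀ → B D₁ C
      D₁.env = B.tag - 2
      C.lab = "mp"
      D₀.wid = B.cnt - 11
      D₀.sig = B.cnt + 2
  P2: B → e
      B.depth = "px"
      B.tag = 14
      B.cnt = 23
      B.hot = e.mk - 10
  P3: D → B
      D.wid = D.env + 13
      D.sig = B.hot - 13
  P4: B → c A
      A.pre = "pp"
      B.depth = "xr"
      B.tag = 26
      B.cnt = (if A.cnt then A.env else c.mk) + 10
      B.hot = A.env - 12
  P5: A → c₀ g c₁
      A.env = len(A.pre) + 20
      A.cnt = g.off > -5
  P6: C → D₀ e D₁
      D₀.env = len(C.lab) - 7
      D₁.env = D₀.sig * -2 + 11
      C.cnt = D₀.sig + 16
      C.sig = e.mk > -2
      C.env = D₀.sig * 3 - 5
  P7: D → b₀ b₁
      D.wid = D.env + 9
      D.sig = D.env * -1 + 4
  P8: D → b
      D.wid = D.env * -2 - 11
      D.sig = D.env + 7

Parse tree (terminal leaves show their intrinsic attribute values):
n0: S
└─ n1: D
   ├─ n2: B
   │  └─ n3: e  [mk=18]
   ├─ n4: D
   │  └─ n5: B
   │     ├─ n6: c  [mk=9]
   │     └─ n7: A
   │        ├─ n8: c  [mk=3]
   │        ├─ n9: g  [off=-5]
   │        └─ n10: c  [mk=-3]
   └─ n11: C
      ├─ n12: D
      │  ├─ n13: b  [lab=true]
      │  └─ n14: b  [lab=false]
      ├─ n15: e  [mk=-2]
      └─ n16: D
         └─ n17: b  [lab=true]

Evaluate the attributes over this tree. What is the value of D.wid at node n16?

1. n1.env = 24  [24]
2. n3.mk = 18  [terminal]
3. n2.depth = "px"  ["px"]
4. n2.tag = 14  [14]
5. n2.cnt = 23  [23]
6. n2.hot = 8  [e.mk - 10]
7. n4.env = 12  [B.tag - 2]
8. n6.mk = 9  [terminal]
9. n7.pre = "pp"  ["pp"]
10. n8.mk = 3  [terminal]
11. n9.off = -5  [terminal]
12. n10.mk = -3  [terminal]
13. n7.env = 22  [len(A.pre) + 20]
14. n7.cnt = false  [g.off > -5]
15. n5.depth = "xr"  ["xr"]
16. n5.tag = 26  [26]
17. n5.cnt = 19  [(if A.cnt then A.env else c.mk) + 10]
18. n5.hot = 10  [A.env - 12]
19. n4.wid = 25  [D.env + 13]
20. n4.sig = -3  [B.hot - 13]
21. n11.lab = "mp"  ["mp"]
22. n12.env = -5  [len(C.lab) - 7]
23. n13.lab = true  [terminal]
24. n14.lab = false  [terminal]
25. n12.wid = 4  [D.env + 9]
26. n12.sig = 9  [D.env * -1 + 4]
27. n15.mk = -2  [terminal]
28. n16.env = -7  [D₀.sig * -2 + 11]
29. n17.lab = true  [terminal]
30. n16.wid = 3  [D.env * -2 - 11]
31. n16.sig = 0  [D.env + 7]
32. n11.cnt = 25  [D₀.sig + 16]
33. n11.sig = false  [e.mk > -2]
34. n11.env = 22  [D₀.sig * 3 - 5]
35. n1.wid = 12  [B.cnt - 11]
36. n1.sig = 25  [B.cnt + 2]
37. n0.fin = "vq"  ["vq"]
38. n0.hot = true  [D.sig == 25]

3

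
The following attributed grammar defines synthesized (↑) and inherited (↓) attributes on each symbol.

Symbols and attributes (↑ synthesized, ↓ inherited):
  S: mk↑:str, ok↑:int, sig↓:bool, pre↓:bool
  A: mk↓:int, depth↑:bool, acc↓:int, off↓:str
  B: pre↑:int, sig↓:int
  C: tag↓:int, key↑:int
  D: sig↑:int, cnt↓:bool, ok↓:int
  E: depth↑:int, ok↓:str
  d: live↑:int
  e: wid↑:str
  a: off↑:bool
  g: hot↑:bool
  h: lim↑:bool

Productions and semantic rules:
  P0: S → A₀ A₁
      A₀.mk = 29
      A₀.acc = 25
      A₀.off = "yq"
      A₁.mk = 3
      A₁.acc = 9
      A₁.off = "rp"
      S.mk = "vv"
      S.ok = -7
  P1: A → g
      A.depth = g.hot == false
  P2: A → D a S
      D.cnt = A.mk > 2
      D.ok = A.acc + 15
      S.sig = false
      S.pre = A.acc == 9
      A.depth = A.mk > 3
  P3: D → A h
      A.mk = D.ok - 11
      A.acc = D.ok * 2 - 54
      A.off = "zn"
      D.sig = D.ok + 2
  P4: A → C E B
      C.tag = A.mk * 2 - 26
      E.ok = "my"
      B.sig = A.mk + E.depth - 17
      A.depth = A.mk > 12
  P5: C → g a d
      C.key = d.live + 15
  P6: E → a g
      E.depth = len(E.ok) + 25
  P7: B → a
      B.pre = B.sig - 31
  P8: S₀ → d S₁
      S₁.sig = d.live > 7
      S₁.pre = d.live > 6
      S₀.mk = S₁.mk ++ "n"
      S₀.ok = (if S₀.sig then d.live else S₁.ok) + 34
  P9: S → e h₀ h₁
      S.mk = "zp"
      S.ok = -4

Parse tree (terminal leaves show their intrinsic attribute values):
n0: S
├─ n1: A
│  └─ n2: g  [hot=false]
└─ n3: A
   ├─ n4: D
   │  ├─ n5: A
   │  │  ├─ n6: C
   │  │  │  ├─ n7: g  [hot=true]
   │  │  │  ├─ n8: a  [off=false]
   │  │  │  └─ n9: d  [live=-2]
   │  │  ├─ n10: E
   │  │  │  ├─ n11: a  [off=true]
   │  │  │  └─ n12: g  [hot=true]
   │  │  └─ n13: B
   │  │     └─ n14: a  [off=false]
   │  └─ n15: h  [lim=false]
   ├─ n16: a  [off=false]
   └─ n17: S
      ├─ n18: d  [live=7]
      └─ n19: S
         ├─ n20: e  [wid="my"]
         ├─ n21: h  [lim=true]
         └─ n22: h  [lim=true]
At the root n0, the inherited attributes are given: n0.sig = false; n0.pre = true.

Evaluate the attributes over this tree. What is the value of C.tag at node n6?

1. n0.sig = false  [given at root]
2. n0.pre = true  [given at root]
3. n1.mk = 29  [29]
4. n1.acc = 25  [25]
5. n1.off = "yq"  ["yq"]
6. n2.hot = false  [terminal]
7. n1.depth = true  [g.hot == false]
8. n3.mk = 3  [3]
9. n3.acc = 9  [9]
10. n3.off = "rp"  ["rp"]
11. n4.cnt = true  [A.mk > 2]
12. n4.ok = 24  [A.acc + 15]
13. n5.mk = 13  [D.ok - 11]
14. n5.acc = -6  [D.ok * 2 - 54]
15. n5.off = "zn"  ["zn"]
16. n6.tag = 0  [A.mk * 2 - 26]
17. n7.hot = true  [terminal]
18. n8.off = false  [terminal]
19. n9.live = -2  [terminal]
20. n6.key = 13  [d.live + 15]
21. n10.ok = "my"  ["my"]
22. n11.off = true  [terminal]
23. n12.hot = true  [terminal]
24. n10.depth = 27  [len(E.ok) + 25]
25. n13.sig = 23  [A.mk + E.depth - 17]
26. n14.off = false  [terminal]
27. n13.pre = -8  [B.sig - 31]
28. n5.depth = true  [A.mk > 12]
29. n15.lim = false  [terminal]
30. n4.sig = 26  [D.ok + 2]
31. n16.off = false  [terminal]
32. n17.sig = false  [false]
33. n17.pre = true  [A.acc == 9]
34. n18.live = 7  [terminal]
35. n19.sig = false  [d.live > 7]
36. n19.pre = true  [d.live > 6]
37. n20.wid = "my"  [terminal]
38. n21.lim = true  [terminal]
39. n22.lim = true  [terminal]
40. n19.mk = "zp"  ["zp"]
41. n19.ok = -4  [-4]
42. n17.mk = "zpn"  [S₁.mk ++ "n"]
43. n17.ok = 30  [(if S₀.sig then d.live else S₁.ok) + 34]
44. n3.depth = false  [A.mk > 3]
45. n0.mk = "vv"  ["vv"]
46. n0.ok = -7  [-7]

0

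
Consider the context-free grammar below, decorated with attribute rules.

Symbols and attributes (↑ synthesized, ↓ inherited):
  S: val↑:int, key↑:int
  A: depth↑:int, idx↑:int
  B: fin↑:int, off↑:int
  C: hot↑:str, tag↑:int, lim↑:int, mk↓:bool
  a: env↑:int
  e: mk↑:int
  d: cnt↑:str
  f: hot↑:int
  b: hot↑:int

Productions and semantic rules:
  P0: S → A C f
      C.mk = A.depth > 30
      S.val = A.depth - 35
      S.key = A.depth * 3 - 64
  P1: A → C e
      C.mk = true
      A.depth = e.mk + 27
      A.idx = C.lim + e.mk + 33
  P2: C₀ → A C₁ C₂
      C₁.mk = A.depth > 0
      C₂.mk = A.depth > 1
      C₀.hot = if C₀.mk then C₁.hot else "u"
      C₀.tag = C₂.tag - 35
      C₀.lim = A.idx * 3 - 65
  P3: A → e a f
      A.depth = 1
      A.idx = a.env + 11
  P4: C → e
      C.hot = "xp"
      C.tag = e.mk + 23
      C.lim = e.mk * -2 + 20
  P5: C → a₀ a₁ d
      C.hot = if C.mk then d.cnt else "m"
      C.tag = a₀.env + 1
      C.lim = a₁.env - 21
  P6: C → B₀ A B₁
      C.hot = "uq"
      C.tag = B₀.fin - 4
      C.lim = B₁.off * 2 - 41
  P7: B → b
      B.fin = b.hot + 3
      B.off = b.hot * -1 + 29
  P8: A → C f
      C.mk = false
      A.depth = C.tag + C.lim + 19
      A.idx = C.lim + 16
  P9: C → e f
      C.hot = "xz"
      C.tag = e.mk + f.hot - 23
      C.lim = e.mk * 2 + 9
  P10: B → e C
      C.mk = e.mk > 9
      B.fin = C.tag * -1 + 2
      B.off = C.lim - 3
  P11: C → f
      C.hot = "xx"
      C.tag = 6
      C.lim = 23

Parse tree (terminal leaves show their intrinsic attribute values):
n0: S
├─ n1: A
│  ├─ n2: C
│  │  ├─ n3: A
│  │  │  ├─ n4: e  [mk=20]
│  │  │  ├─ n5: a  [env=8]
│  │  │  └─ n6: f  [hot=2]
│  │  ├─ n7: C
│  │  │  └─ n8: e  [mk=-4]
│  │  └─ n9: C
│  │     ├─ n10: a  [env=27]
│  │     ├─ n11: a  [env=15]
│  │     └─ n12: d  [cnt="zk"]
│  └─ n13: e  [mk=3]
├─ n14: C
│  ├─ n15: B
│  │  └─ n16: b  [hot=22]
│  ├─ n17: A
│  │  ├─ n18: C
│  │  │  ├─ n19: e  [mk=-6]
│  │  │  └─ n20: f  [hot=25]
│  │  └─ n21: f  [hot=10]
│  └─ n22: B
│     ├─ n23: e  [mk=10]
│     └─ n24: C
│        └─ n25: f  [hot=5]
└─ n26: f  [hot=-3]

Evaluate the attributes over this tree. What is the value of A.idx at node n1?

1. n2.mk = true  [true]
2. n4.mk = 20  [terminal]
3. n5.env = 8  [terminal]
4. n6.hot = 2  [terminal]
5. n3.depth = 1  [1]
6. n3.idx = 19  [a.env + 11]
7. n7.mk = true  [A.depth > 0]
8. n8.mk = -4  [terminal]
9. n7.hot = "xp"  ["xp"]
10. n7.tag = 19  [e.mk + 23]
11. n7.lim = 28  [e.mk * -2 + 20]
12. n9.mk = false  [A.depth > 1]
13. n10.env = 27  [terminal]
14. n11.env = 15  [terminal]
15. n12.cnt = "zk"  [terminal]
16. n9.hot = "m"  [if C.mk then d.cnt else "m"]
17. n9.tag = 28  [a₀.env + 1]
18. n9.lim = -6  [a₁.env - 21]
19. n2.hot = "xp"  [if C₀.mk then C₁.hot else "u"]
20. n2.tag = -7  [C₂.tag - 35]
21. n2.lim = -8  [A.idx * 3 - 65]
22. n13.mk = 3  [terminal]
23. n1.depth = 30  [e.mk + 27]
24. n1.idx = 28  [C.lim + e.mk + 33]
25. n14.mk = false  [A.depth > 30]
26. n16.hot = 22  [terminal]
27. n15.fin = 25  [b.hot + 3]
28. n15.off = 7  [b.hot * -1 + 29]
29. n18.mk = false  [false]
30. n19.mk = -6  [terminal]
31. n20.hot = 25  [terminal]
32. n18.hot = "xz"  ["xz"]
33. n18.tag = -4  [e.mk + f.hot - 23]
34. n18.lim = -3  [e.mk * 2 + 9]
35. n21.hot = 10  [terminal]
36. n17.depth = 12  [C.tag + C.lim + 19]
37. n17.idx = 13  [C.lim + 16]
38. n23.mk = 10  [terminal]
39. n24.mk = true  [e.mk > 9]
40. n25.hot = 5  [terminal]
41. n24.hot = "xx"  ["xx"]
42. n24.tag = 6  [6]
43. n24.lim = 23  [23]
44. n22.fin = -4  [C.tag * -1 + 2]
45. n22.off = 20  [C.lim - 3]
46. n14.hot = "uq"  ["uq"]
47. n14.tag = 21  [B₀.fin - 4]
48. n14.lim = -1  [B₁.off * 2 - 41]
49. n26.hot = -3  [terminal]
50. n0.val = -5  [A.depth - 35]
51. n0.key = 26  [A.depth * 3 - 64]

28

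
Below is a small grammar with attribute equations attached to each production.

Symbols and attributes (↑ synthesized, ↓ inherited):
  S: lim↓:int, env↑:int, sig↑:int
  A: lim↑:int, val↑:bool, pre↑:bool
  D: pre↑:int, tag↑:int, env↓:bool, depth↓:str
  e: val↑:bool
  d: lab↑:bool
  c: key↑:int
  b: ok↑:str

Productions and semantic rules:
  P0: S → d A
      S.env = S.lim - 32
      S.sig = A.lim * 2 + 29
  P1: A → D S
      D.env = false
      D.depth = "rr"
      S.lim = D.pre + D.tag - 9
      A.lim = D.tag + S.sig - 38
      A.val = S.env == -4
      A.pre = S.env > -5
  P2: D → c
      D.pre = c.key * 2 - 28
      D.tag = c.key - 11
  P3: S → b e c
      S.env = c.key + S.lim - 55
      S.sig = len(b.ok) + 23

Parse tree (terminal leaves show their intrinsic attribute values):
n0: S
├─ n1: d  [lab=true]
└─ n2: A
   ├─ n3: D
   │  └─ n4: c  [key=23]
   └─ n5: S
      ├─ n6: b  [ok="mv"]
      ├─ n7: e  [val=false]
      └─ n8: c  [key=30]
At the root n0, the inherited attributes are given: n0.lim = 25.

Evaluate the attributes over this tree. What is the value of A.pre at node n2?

1. n0.lim = 25  [given at root]
2. n1.lab = true  [terminal]
3. n3.env = false  [false]
4. n3.depth = "rr"  ["rr"]
5. n4.key = 23  [terminal]
6. n3.pre = 18  [c.key * 2 - 28]
7. n3.tag = 12  [c.key - 11]
8. n5.lim = 21  [D.pre + D.tag - 9]
9. n6.ok = "mv"  [terminal]
10. n7.val = false  [terminal]
11. n8.key = 30  [terminal]
12. n5.env = -4  [c.key + S.lim - 55]
13. n5.sig = 25  [len(b.ok) + 23]
14. n2.lim = -1  [D.tag + S.sig - 38]
15. n2.val = true  [S.env == -4]
16. n2.pre = true  [S.env > -5]
17. n0.env = -7  [S.lim - 32]
18. n0.sig = 27  [A.lim * 2 + 29]

true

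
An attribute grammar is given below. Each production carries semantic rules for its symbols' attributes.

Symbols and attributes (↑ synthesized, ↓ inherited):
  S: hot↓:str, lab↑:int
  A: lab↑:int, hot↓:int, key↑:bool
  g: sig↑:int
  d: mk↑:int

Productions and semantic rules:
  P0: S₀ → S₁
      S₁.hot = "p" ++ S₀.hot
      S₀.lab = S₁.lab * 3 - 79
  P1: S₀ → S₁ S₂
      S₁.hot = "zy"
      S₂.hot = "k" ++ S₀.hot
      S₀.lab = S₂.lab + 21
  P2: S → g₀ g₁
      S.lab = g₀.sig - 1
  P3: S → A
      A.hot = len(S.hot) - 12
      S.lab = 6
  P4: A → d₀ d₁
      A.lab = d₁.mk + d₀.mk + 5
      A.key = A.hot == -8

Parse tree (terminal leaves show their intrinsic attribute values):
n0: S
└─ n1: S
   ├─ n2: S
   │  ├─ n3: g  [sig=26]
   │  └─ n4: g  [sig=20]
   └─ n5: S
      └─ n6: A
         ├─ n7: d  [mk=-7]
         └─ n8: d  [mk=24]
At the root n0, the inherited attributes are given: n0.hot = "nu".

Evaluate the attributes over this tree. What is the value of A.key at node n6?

1. n0.hot = "nu"  [given at root]
2. n1.hot = "pnu"  ["p" ++ S₀.hot]
3. n2.hot = "zy"  ["zy"]
4. n3.sig = 26  [terminal]
5. n4.sig = 20  [terminal]
6. n2.lab = 25  [g₀.sig - 1]
7. n5.hot = "kpnu"  ["k" ++ S₀.hot]
8. n6.hot = -8  [len(S.hot) - 12]
9. n7.mk = -7  [terminal]
10. n8.mk = 24  [terminal]
11. n6.lab = 22  [d₁.mk + d₀.mk + 5]
12. n6.key = true  [A.hot == -8]
13. n5.lab = 6  [6]
14. n1.lab = 27  [S₂.lab + 21]
15. n0.lab = 2  [S₁.lab * 3 - 79]

true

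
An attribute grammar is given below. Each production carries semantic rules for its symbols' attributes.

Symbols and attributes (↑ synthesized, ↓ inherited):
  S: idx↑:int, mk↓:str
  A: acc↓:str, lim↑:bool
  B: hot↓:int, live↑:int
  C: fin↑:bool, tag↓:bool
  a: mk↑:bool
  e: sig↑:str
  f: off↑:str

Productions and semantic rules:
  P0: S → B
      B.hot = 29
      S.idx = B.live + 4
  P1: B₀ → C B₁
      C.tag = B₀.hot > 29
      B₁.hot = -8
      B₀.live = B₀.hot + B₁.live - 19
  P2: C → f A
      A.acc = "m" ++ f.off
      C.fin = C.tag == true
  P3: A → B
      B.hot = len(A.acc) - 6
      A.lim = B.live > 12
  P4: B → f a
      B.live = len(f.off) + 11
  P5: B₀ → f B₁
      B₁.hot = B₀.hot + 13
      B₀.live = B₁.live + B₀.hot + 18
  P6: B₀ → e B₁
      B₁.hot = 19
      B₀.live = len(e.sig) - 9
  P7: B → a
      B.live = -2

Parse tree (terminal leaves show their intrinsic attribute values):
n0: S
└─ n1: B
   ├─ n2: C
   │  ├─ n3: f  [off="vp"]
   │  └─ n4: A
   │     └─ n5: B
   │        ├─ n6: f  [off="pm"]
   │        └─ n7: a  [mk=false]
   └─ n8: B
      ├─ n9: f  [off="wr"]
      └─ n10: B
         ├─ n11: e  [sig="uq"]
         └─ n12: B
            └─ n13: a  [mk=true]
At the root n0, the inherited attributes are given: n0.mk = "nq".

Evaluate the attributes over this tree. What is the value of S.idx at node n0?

17

1. n0.mk = "nq"  [given at root]
2. n1.hot = 29  [29]
3. n2.tag = false  [B₀.hot > 29]
4. n3.off = "vp"  [terminal]
5. n4.acc = "mvp"  ["m" ++ f.off]
6. n5.hot = -3  [len(A.acc) - 6]
7. n6.off = "pm"  [terminal]
8. n7.mk = false  [terminal]
9. n5.live = 13  [len(f.off) + 11]
10. n4.lim = true  [B.live > 12]
11. n2.fin = false  [C.tag == true]
12. n8.hot = -8  [-8]
13. n9.off = "wr"  [terminal]
14. n10.hot = 5  [B₀.hot + 13]
15. n11.sig = "uq"  [terminal]
16. n12.hot = 19  [19]
17. n13.mk = true  [terminal]
18. n12.live = -2  [-2]
19. n10.live = -7  [len(e.sig) - 9]
20. n8.live = 3  [B₁.live + B₀.hot + 18]
21. n1.live = 13  [B₀.hot + B₁.live - 19]
22. n0.idx = 17  [B.live + 4]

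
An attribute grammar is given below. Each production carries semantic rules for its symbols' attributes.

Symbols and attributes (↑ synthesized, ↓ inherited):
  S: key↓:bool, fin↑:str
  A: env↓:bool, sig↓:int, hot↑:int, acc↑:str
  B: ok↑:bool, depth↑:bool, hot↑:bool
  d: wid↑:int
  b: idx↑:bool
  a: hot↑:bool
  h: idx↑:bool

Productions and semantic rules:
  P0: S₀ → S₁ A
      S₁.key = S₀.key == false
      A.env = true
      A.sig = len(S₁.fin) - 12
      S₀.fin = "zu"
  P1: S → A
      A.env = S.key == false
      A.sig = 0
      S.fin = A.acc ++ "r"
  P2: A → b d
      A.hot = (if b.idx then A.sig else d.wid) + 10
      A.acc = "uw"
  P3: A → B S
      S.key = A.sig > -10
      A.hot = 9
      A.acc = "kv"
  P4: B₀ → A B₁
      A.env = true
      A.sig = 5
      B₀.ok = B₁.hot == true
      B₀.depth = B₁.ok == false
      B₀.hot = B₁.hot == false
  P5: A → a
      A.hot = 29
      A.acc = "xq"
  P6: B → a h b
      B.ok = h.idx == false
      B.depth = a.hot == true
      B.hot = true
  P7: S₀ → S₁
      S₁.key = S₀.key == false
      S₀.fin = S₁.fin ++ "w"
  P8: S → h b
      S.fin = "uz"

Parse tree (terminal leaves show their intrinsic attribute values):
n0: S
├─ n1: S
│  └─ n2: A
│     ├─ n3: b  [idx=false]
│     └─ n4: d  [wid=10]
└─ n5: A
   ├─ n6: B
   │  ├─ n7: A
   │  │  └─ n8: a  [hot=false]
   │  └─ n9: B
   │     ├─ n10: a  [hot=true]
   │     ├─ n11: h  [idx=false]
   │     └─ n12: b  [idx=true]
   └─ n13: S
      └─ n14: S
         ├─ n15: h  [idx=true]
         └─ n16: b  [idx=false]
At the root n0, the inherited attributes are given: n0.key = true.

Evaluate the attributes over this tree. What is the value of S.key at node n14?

false

1. n0.key = true  [given at root]
2. n1.key = false  [S₀.key == false]
3. n2.env = true  [S.key == false]
4. n2.sig = 0  [0]
5. n3.idx = false  [terminal]
6. n4.wid = 10  [terminal]
7. n2.hot = 20  [(if b.idx then A.sig else d.wid) + 10]
8. n2.acc = "uw"  ["uw"]
9. n1.fin = "uwr"  [A.acc ++ "r"]
10. n5.env = true  [true]
11. n5.sig = -9  [len(S₁.fin) - 12]
12. n7.env = true  [true]
13. n7.sig = 5  [5]
14. n8.hot = false  [terminal]
15. n7.hot = 29  [29]
16. n7.acc = "xq"  ["xq"]
17. n10.hot = true  [terminal]
18. n11.idx = false  [terminal]
19. n12.idx = true  [terminal]
20. n9.ok = true  [h.idx == false]
21. n9.depth = true  [a.hot == true]
22. n9.hot = true  [true]
23. n6.ok = true  [B₁.hot == true]
24. n6.depth = false  [B₁.ok == false]
25. n6.hot = false  [B₁.hot == false]
26. n13.key = true  [A.sig > -10]
27. n14.key = false  [S₀.key == false]
28. n15.idx = true  [terminal]
29. n16.idx = false  [terminal]
30. n14.fin = "uz"  ["uz"]
31. n13.fin = "uzw"  [S₁.fin ++ "w"]
32. n5.hot = 9  [9]
33. n5.acc = "kv"  ["kv"]
34. n0.fin = "zu"  ["zu"]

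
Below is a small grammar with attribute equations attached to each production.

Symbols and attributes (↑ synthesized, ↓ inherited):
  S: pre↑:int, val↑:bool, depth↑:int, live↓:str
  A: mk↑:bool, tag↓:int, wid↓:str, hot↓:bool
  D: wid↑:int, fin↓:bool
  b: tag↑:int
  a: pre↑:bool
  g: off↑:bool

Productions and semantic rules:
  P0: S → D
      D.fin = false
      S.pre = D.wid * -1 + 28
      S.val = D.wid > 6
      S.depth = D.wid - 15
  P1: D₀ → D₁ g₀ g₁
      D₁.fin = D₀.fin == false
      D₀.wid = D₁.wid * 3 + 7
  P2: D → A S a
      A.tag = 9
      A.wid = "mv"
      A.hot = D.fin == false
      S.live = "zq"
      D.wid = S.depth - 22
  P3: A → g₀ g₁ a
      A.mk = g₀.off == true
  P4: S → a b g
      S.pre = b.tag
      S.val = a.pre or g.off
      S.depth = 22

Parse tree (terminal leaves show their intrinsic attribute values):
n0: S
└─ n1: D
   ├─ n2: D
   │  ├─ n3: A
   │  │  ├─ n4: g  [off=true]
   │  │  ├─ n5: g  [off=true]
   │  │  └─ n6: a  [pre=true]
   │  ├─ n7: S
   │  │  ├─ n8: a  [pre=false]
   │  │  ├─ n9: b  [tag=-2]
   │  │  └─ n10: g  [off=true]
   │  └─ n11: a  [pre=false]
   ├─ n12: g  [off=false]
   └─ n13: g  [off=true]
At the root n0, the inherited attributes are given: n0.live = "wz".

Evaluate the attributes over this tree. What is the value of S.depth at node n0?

-8

1. n0.live = "wz"  [given at root]
2. n1.fin = false  [false]
3. n2.fin = true  [D₀.fin == false]
4. n3.tag = 9  [9]
5. n3.wid = "mv"  ["mv"]
6. n3.hot = false  [D.fin == false]
7. n4.off = true  [terminal]
8. n5.off = true  [terminal]
9. n6.pre = true  [terminal]
10. n3.mk = true  [g₀.off == true]
11. n7.live = "zq"  ["zq"]
12. n8.pre = false  [terminal]
13. n9.tag = -2  [terminal]
14. n10.off = true  [terminal]
15. n7.pre = -2  [b.tag]
16. n7.val = true  [a.pre or g.off]
17. n7.depth = 22  [22]
18. n11.pre = false  [terminal]
19. n2.wid = 0  [S.depth - 22]
20. n12.off = false  [terminal]
21. n13.off = true  [terminal]
22. n1.wid = 7  [D₁.wid * 3 + 7]
23. n0.pre = 21  [D.wid * -1 + 28]
24. n0.val = true  [D.wid > 6]
25. n0.depth = -8  [D.wid - 15]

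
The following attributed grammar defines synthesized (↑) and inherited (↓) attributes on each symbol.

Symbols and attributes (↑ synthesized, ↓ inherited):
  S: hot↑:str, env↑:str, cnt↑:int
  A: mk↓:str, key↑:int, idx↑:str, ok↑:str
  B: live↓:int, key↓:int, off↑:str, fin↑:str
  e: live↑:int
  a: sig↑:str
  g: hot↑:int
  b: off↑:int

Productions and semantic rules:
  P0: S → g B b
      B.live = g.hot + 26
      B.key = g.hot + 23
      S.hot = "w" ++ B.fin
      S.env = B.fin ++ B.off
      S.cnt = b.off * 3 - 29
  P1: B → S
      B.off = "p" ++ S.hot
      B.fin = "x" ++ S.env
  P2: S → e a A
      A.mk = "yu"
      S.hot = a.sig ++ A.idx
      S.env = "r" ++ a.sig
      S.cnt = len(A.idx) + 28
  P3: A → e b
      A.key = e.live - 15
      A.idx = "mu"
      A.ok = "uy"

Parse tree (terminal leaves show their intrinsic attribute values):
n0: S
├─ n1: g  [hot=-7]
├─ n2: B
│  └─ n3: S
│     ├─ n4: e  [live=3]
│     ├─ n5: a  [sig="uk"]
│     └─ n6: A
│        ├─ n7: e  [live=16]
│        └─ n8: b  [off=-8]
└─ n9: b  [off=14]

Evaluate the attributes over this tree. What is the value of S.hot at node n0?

"wxruk"

1. n1.hot = -7  [terminal]
2. n2.live = 19  [g.hot + 26]
3. n2.key = 16  [g.hot + 23]
4. n4.live = 3  [terminal]
5. n5.sig = "uk"  [terminal]
6. n6.mk = "yu"  ["yu"]
7. n7.live = 16  [terminal]
8. n8.off = -8  [terminal]
9. n6.key = 1  [e.live - 15]
10. n6.idx = "mu"  ["mu"]
11. n6.ok = "uy"  ["uy"]
12. n3.hot = "ukmu"  [a.sig ++ A.idx]
13. n3.env = "ruk"  ["r" ++ a.sig]
14. n3.cnt = 30  [len(A.idx) + 28]
15. n2.off = "pukmu"  ["p" ++ S.hot]
16. n2.fin = "xruk"  ["x" ++ S.env]
17. n9.off = 14  [terminal]
18. n0.hot = "wxruk"  ["w" ++ B.fin]
19. n0.env = "xrukpukmu"  [B.fin ++ B.off]
20. n0.cnt = 13  [b.off * 3 - 29]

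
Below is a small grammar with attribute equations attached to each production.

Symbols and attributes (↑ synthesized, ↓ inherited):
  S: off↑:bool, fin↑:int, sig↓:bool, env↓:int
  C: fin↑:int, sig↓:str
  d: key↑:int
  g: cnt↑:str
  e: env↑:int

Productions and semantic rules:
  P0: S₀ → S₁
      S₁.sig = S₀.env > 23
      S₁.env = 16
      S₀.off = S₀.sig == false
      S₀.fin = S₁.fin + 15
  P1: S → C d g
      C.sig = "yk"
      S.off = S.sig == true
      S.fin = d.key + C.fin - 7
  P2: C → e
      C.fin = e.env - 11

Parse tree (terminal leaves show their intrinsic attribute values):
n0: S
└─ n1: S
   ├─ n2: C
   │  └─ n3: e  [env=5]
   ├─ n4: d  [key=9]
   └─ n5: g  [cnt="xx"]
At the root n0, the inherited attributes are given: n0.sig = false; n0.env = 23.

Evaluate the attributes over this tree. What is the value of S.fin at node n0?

1. n0.sig = false  [given at root]
2. n0.env = 23  [given at root]
3. n1.sig = false  [S₀.env > 23]
4. n1.env = 16  [16]
5. n2.sig = "yk"  ["yk"]
6. n3.env = 5  [terminal]
7. n2.fin = -6  [e.env - 11]
8. n4.key = 9  [terminal]
9. n5.cnt = "xx"  [terminal]
10. n1.off = false  [S.sig == true]
11. n1.fin = -4  [d.key + C.fin - 7]
12. n0.off = true  [S₀.sig == false]
13. n0.fin = 11  [S₁.fin + 15]

11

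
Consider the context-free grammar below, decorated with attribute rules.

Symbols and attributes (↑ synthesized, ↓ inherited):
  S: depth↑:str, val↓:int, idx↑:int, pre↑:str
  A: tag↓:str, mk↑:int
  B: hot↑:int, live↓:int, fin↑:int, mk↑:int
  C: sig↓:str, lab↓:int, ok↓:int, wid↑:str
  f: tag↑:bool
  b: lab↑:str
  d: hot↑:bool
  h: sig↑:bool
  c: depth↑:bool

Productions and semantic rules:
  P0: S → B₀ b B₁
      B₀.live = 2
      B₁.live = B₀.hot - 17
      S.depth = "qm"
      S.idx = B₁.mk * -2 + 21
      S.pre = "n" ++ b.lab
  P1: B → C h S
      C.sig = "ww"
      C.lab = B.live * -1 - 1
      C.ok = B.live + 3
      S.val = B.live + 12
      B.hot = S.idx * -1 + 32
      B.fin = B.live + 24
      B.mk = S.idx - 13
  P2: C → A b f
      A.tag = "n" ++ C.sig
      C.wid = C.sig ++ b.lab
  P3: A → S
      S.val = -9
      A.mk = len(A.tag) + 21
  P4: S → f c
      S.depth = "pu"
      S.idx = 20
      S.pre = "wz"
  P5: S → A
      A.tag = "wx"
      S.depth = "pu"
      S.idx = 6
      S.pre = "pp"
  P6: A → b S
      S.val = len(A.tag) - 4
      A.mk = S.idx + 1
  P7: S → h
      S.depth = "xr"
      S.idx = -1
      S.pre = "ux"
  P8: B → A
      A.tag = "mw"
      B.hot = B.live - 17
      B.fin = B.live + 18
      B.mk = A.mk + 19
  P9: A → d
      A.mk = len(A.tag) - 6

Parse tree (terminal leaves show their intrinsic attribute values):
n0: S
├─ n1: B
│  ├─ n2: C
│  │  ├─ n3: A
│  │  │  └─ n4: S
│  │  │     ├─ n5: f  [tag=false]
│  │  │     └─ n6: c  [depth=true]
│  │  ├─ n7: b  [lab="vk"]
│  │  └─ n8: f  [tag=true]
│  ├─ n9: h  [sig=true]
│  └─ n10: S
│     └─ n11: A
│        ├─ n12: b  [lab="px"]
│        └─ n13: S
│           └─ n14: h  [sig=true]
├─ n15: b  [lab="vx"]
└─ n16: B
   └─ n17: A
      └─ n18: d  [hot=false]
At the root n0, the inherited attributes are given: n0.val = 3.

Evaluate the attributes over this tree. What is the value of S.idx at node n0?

1. n0.val = 3  [given at root]
2. n1.live = 2  [2]
3. n2.sig = "ww"  ["ww"]
4. n2.lab = -3  [B.live * -1 - 1]
5. n2.ok = 5  [B.live + 3]
6. n3.tag = "nww"  ["n" ++ C.sig]
7. n4.val = -9  [-9]
8. n5.tag = false  [terminal]
9. n6.depth = true  [terminal]
10. n4.depth = "pu"  ["pu"]
11. n4.idx = 20  [20]
12. n4.pre = "wz"  ["wz"]
13. n3.mk = 24  [len(A.tag) + 21]
14. n7.lab = "vk"  [terminal]
15. n8.tag = true  [terminal]
16. n2.wid = "wwvk"  [C.sig ++ b.lab]
17. n9.sig = true  [terminal]
18. n10.val = 14  [B.live + 12]
19. n11.tag = "wx"  ["wx"]
20. n12.lab = "px"  [terminal]
21. n13.val = -2  [len(A.tag) - 4]
22. n14.sig = true  [terminal]
23. n13.depth = "xr"  ["xr"]
24. n13.idx = -1  [-1]
25. n13.pre = "ux"  ["ux"]
26. n11.mk = 0  [S.idx + 1]
27. n10.depth = "pu"  ["pu"]
28. n10.idx = 6  [6]
29. n10.pre = "pp"  ["pp"]
30. n1.hot = 26  [S.idx * -1 + 32]
31. n1.fin = 26  [B.live + 24]
32. n1.mk = -7  [S.idx - 13]
33. n15.lab = "vx"  [terminal]
34. n16.live = 9  [B₀.hot - 17]
35. n17.tag = "mw"  ["mw"]
36. n18.hot = false  [terminal]
37. n17.mk = -4  [len(A.tag) - 6]
38. n16.hot = -8  [B.live - 17]
39. n16.fin = 27  [B.live + 18]
40. n16.mk = 15  [A.mk + 19]
41. n0.depth = "qm"  ["qm"]
42. n0.idx = -9  [B₁.mk * -2 + 21]
43. n0.pre = "nvx"  ["n" ++ b.lab]

-9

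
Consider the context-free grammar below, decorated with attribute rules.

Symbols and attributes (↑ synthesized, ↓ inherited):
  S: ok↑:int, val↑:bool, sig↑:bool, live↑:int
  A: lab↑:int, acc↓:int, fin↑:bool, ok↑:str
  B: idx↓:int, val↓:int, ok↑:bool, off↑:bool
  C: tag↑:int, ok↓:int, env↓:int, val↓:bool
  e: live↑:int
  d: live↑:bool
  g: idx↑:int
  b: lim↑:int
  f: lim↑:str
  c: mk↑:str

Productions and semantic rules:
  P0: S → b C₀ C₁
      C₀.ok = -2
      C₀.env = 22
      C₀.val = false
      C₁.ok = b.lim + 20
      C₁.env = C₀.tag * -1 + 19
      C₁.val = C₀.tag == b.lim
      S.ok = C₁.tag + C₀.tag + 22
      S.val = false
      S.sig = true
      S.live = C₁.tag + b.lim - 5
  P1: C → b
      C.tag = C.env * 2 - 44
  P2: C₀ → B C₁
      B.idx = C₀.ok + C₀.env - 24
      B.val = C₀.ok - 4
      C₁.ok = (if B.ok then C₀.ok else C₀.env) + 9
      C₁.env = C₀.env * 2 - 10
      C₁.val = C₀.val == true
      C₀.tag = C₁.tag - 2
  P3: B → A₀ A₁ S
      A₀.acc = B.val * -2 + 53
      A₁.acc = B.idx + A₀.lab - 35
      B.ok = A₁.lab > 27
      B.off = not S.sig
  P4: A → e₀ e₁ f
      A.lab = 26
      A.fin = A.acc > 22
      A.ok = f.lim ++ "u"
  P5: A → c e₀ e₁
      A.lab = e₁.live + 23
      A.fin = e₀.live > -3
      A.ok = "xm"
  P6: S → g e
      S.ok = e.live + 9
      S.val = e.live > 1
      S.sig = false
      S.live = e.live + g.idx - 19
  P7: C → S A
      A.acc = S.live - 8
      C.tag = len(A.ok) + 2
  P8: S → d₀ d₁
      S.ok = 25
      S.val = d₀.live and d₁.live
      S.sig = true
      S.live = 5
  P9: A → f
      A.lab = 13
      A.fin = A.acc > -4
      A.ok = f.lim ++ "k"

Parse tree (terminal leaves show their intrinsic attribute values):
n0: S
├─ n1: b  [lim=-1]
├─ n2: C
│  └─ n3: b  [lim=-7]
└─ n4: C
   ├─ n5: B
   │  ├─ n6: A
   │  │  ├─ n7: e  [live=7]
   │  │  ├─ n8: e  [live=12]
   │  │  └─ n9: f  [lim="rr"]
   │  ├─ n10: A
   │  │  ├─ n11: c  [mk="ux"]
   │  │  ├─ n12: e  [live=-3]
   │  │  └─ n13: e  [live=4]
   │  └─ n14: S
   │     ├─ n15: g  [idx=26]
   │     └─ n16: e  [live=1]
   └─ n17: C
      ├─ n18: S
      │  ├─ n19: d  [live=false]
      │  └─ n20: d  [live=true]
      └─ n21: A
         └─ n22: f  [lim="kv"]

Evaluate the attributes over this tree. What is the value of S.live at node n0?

1. n1.lim = -1  [terminal]
2. n2.ok = -2  [-2]
3. n2.env = 22  [22]
4. n2.val = false  [false]
5. n3.lim = -7  [terminal]
6. n2.tag = 0  [C.env * 2 - 44]
7. n4.ok = 19  [b.lim + 20]
8. n4.env = 19  [C₀.tag * -1 + 19]
9. n4.val = false  [C₀.tag == b.lim]
10. n5.idx = 14  [C₀.ok + C₀.env - 24]
11. n5.val = 15  [C₀.ok - 4]
12. n6.acc = 23  [B.val * -2 + 53]
13. n7.live = 7  [terminal]
14. n8.live = 12  [terminal]
15. n9.lim = "rr"  [terminal]
16. n6.lab = 26  [26]
17. n6.fin = true  [A.acc > 22]
18. n6.ok = "rru"  [f.lim ++ "u"]
19. n10.acc = 5  [B.idx + A₀.lab - 35]
20. n11.mk = "ux"  [terminal]
21. n12.live = -3  [terminal]
22. n13.live = 4  [terminal]
23. n10.lab = 27  [e₁.live + 23]
24. n10.fin = false  [e₀.live > -3]
25. n10.ok = "xm"  ["xm"]
26. n15.idx = 26  [terminal]
27. n16.live = 1  [terminal]
28. n14.ok = 10  [e.live + 9]
29. n14.val = false  [e.live > 1]
30. n14.sig = false  [false]
31. n14.live = 8  [e.live + g.idx - 19]
32. n5.ok = false  [A₁.lab > 27]
33. n5.off = true  [not S.sig]
34. n17.ok = 28  [(if B.ok then C₀.ok else C₀.env) + 9]
35. n17.env = 28  [C₀.env * 2 - 10]
36. n17.val = false  [C₀.val == true]
37. n19.live = false  [terminal]
38. n20.live = true  [terminal]
39. n18.ok = 25  [25]
40. n18.val = false  [d₀.live and d₁.live]
41. n18.sig = true  [true]
42. n18.live = 5  [5]
43. n21.acc = -3  [S.live - 8]
44. n22.lim = "kv"  [terminal]
45. n21.lab = 13  [13]
46. n21.fin = true  [A.acc > -4]
47. n21.ok = "kvk"  [f.lim ++ "k"]
48. n17.tag = 5  [len(A.ok) + 2]
49. n4.tag = 3  [C₁.tag - 2]
50. n0.ok = 25  [C₁.tag + C₀.tag + 22]
51. n0.val = false  [false]
52. n0.sig = true  [true]
53. n0.live = -3  [C₁.tag + b.lim - 5]

-3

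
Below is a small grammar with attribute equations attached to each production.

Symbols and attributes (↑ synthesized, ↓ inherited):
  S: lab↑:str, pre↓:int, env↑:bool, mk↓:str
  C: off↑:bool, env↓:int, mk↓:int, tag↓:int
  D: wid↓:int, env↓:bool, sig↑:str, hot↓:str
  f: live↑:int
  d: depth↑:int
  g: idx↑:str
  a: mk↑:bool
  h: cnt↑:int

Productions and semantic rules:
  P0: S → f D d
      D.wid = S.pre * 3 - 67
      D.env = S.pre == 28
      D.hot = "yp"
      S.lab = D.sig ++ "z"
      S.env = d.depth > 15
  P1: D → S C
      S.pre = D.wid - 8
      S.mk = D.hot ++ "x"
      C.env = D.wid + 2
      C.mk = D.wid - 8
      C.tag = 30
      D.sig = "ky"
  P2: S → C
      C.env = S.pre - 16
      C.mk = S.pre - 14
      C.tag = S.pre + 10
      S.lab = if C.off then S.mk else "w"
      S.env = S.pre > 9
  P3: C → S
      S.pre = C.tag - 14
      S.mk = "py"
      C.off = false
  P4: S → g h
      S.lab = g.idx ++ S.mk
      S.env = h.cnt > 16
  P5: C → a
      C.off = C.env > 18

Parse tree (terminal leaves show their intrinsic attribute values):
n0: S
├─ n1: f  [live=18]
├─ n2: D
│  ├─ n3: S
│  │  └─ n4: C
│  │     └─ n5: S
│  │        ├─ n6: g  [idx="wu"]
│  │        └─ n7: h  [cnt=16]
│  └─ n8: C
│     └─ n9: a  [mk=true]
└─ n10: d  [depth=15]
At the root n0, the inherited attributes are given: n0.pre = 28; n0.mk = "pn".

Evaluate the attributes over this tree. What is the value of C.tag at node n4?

1. n0.pre = 28  [given at root]
2. n0.mk = "pn"  [given at root]
3. n1.live = 18  [terminal]
4. n2.wid = 17  [S.pre * 3 - 67]
5. n2.env = true  [S.pre == 28]
6. n2.hot = "yp"  ["yp"]
7. n3.pre = 9  [D.wid - 8]
8. n3.mk = "ypx"  [D.hot ++ "x"]
9. n4.env = -7  [S.pre - 16]
10. n4.mk = -5  [S.pre - 14]
11. n4.tag = 19  [S.pre + 10]
12. n5.pre = 5  [C.tag - 14]
13. n5.mk = "py"  ["py"]
14. n6.idx = "wu"  [terminal]
15. n7.cnt = 16  [terminal]
16. n5.lab = "wupy"  [g.idx ++ S.mk]
17. n5.env = false  [h.cnt > 16]
18. n4.off = false  [false]
19. n3.lab = "w"  [if C.off then S.mk else "w"]
20. n3.env = false  [S.pre > 9]
21. n8.env = 19  [D.wid + 2]
22. n8.mk = 9  [D.wid - 8]
23. n8.tag = 30  [30]
24. n9.mk = true  [terminal]
25. n8.off = true  [C.env > 18]
26. n2.sig = "ky"  ["ky"]
27. n10.depth = 15  [terminal]
28. n0.lab = "kyz"  [D.sig ++ "z"]
29. n0.env = false  [d.depth > 15]

19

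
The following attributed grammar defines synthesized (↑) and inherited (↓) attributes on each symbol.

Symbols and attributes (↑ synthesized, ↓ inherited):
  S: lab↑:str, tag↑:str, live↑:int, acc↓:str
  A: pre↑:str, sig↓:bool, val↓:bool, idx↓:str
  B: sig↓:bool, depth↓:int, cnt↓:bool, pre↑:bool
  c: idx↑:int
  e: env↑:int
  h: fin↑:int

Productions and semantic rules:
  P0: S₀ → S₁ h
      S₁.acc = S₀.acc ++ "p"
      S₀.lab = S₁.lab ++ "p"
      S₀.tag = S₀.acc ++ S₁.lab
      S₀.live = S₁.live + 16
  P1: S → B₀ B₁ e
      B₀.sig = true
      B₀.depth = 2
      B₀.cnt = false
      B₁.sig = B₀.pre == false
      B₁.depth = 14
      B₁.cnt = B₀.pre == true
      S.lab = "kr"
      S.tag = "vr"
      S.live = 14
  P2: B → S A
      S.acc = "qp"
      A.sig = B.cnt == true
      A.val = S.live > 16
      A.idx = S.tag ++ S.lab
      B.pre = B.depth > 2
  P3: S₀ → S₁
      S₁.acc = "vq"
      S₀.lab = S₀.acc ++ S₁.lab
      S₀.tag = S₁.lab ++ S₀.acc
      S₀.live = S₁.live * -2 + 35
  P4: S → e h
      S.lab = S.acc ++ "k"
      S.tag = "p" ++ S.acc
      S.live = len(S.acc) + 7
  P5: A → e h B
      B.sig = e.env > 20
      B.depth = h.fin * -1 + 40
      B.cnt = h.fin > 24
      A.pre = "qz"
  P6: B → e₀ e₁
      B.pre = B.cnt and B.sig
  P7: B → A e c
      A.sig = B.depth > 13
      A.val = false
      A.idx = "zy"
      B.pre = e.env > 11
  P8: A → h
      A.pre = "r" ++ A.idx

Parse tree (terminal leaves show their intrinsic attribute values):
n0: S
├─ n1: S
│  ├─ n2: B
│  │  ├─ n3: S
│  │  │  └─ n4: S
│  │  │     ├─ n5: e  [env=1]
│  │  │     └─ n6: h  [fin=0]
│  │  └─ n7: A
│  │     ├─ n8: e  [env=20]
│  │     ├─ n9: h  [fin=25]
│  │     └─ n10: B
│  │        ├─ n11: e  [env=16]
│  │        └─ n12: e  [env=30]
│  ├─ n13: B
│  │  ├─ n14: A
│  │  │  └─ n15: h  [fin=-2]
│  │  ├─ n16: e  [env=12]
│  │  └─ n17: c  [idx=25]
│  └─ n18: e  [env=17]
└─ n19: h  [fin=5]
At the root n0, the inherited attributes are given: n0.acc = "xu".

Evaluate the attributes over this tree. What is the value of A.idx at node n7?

1. n0.acc = "xu"  [given at root]
2. n1.acc = "xup"  [S₀.acc ++ "p"]
3. n2.sig = true  [true]
4. n2.depth = 2  [2]
5. n2.cnt = false  [false]
6. n3.acc = "qp"  ["qp"]
7. n4.acc = "vq"  ["vq"]
8. n5.env = 1  [terminal]
9. n6.fin = 0  [terminal]
10. n4.lab = "vqk"  [S.acc ++ "k"]
11. n4.tag = "pvq"  ["p" ++ S.acc]
12. n4.live = 9  [len(S.acc) + 7]
13. n3.lab = "qpvqk"  [S₀.acc ++ S₁.lab]
14. n3.tag = "vqkqp"  [S₁.lab ++ S₀.acc]
15. n3.live = 17  [S₁.live * -2 + 35]
16. n7.sig = false  [B.cnt == true]
17. n7.val = true  [S.live > 16]
18. n7.idx = "vqkqpqpvqk"  [S.tag ++ S.lab]
19. n8.env = 20  [terminal]
20. n9.fin = 25  [terminal]
21. n10.sig = false  [e.env > 20]
22. n10.depth = 15  [h.fin * -1 + 40]
23. n10.cnt = true  [h.fin > 24]
24. n11.env = 16  [terminal]
25. n12.env = 30  [terminal]
26. n10.pre = false  [B.cnt and B.sig]
27. n7.pre = "qz"  ["qz"]
28. n2.pre = false  [B.depth > 2]
29. n13.sig = true  [B₀.pre == false]
30. n13.depth = 14  [14]
31. n13.cnt = false  [B₀.pre == true]
32. n14.sig = true  [B.depth > 13]
33. n14.val = false  [false]
34. n14.idx = "zy"  ["zy"]
35. n15.fin = -2  [terminal]
36. n14.pre = "rzy"  ["r" ++ A.idx]
37. n16.env = 12  [terminal]
38. n17.idx = 25  [terminal]
39. n13.pre = true  [e.env > 11]
40. n18.env = 17  [terminal]
41. n1.lab = "kr"  ["kr"]
42. n1.tag = "vr"  ["vr"]
43. n1.live = 14  [14]
44. n19.fin = 5  [terminal]
45. n0.lab = "krp"  [S₁.lab ++ "p"]
46. n0.tag = "xukr"  [S₀.acc ++ S₁.lab]
47. n0.live = 30  [S₁.live + 16]

"vqkqpqpvqk"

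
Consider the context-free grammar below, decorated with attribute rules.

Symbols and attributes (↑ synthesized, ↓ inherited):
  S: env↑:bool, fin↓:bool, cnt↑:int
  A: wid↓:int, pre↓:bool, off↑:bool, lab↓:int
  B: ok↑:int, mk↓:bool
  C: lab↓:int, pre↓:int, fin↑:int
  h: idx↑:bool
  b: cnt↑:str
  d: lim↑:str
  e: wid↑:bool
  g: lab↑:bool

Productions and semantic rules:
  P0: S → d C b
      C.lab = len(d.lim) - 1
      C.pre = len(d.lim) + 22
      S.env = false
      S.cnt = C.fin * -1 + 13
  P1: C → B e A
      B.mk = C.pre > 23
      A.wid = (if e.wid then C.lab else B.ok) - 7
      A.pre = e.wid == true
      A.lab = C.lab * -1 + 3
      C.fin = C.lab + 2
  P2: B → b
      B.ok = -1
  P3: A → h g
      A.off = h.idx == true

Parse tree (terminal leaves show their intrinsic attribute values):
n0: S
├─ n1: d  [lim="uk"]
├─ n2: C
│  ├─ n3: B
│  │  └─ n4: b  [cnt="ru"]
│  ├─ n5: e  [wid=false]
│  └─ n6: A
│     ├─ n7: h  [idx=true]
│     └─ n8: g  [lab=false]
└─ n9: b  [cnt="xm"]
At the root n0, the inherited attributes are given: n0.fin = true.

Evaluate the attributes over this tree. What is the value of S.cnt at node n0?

1. n0.fin = true  [given at root]
2. n1.lim = "uk"  [terminal]
3. n2.lab = 1  [len(d.lim) - 1]
4. n2.pre = 24  [len(d.lim) + 22]
5. n3.mk = true  [C.pre > 23]
6. n4.cnt = "ru"  [terminal]
7. n3.ok = -1  [-1]
8. n5.wid = false  [terminal]
9. n6.wid = -8  [(if e.wid then C.lab else B.ok) - 7]
10. n6.pre = false  [e.wid == true]
11. n6.lab = 2  [C.lab * -1 + 3]
12. n7.idx = true  [terminal]
13. n8.lab = false  [terminal]
14. n6.off = true  [h.idx == true]
15. n2.fin = 3  [C.lab + 2]
16. n9.cnt = "xm"  [terminal]
17. n0.env = false  [false]
18. n0.cnt = 10  [C.fin * -1 + 13]

10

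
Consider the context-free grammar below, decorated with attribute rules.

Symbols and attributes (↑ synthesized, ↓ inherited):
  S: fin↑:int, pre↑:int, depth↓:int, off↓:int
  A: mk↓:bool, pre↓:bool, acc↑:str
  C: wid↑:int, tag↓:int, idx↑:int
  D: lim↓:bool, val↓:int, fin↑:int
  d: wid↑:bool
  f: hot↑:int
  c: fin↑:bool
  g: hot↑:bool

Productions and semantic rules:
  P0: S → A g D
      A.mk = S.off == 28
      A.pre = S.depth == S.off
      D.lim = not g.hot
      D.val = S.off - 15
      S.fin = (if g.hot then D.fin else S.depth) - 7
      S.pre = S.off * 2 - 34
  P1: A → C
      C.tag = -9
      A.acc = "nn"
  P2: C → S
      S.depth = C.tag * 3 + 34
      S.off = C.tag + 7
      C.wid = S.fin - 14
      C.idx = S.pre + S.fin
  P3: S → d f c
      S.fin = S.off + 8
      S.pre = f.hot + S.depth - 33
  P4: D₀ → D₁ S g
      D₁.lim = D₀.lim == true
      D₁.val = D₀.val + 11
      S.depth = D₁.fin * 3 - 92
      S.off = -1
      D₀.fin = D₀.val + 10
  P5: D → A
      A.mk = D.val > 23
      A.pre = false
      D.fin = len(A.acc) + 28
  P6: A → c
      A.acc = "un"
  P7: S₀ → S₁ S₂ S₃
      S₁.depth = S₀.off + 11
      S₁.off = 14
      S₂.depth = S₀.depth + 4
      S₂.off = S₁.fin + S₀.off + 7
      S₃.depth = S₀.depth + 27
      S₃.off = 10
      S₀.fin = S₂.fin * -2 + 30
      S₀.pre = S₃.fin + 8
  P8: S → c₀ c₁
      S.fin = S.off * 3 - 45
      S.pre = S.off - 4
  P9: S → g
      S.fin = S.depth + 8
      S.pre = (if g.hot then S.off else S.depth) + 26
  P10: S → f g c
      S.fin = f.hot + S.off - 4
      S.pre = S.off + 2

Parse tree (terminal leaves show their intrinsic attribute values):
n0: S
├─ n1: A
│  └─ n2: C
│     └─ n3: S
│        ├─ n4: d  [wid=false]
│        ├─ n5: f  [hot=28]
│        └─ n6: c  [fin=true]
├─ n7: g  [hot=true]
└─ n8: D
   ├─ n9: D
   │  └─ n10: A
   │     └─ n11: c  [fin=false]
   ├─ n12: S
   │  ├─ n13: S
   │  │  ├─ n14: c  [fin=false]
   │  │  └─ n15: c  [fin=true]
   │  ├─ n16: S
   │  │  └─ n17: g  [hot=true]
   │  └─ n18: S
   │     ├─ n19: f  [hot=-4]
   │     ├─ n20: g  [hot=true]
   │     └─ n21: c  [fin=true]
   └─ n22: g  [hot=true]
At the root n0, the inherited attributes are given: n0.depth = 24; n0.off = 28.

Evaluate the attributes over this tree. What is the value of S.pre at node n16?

29

1. n0.depth = 24  [given at root]
2. n0.off = 28  [given at root]
3. n1.mk = true  [S.off == 28]
4. n1.pre = false  [S.depth == S.off]
5. n2.tag = -9  [-9]
6. n3.depth = 7  [C.tag * 3 + 34]
7. n3.off = -2  [C.tag + 7]
8. n4.wid = false  [terminal]
9. n5.hot = 28  [terminal]
10. n6.fin = true  [terminal]
11. n3.fin = 6  [S.off + 8]
12. n3.pre = 2  [f.hot + S.depth - 33]
13. n2.wid = -8  [S.fin - 14]
14. n2.idx = 8  [S.pre + S.fin]
15. n1.acc = "nn"  ["nn"]
16. n7.hot = true  [terminal]
17. n8.lim = false  [not g.hot]
18. n8.val = 13  [S.off - 15]
19. n9.lim = false  [D₀.lim == true]
20. n9.val = 24  [D₀.val + 11]
21. n10.mk = true  [D.val > 23]
22. n10.pre = false  [false]
23. n11.fin = false  [terminal]
24. n10.acc = "un"  ["un"]
25. n9.fin = 30  [len(A.acc) + 28]
26. n12.depth = -2  [D₁.fin * 3 - 92]
27. n12.off = -1  [-1]
28. n13.depth = 10  [S₀.off + 11]
29. n13.off = 14  [14]
30. n14.fin = false  [terminal]
31. n15.fin = true  [terminal]
32. n13.fin = -3  [S.off * 3 - 45]
33. n13.pre = 10  [S.off - 4]
34. n16.depth = 2  [S₀.depth + 4]
35. n16.off = 3  [S₁.fin + S₀.off + 7]
36. n17.hot = true  [terminal]
37. n16.fin = 10  [S.depth + 8]
38. n16.pre = 29  [(if g.hot then S.off else S.depth) + 26]
39. n18.depth = 25  [S₀.depth + 27]
40. n18.off = 10  [10]
41. n19.hot = -4  [terminal]
42. n20.hot = true  [terminal]
43. n21.fin = true  [terminal]
44. n18.fin = 2  [f.hot + S.off - 4]
45. n18.pre = 12  [S.off + 2]
46. n12.fin = 10  [S₂.fin * -2 + 30]
47. n12.pre = 10  [S₃.fin + 8]
48. n22.hot = true  [terminal]
49. n8.fin = 23  [D₀.val + 10]
50. n0.fin = 16  [(if g.hot then D.fin else S.depth) - 7]
51. n0.pre = 22  [S.off * 2 - 34]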